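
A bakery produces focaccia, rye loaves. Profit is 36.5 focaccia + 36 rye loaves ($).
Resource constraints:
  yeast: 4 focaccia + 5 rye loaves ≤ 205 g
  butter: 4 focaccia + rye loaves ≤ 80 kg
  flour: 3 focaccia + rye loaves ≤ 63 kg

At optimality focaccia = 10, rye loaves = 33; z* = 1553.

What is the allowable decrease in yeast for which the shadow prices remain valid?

Binding constraints: yeast, flour. The basis is B = [[4,5],[3,1]] with det -11.
Per unit decrease in yeast, x* moves by d = (0.0909, -0.2727).
The basis stays optimal until butter becomes binding; allowable decrease = 77 g.

77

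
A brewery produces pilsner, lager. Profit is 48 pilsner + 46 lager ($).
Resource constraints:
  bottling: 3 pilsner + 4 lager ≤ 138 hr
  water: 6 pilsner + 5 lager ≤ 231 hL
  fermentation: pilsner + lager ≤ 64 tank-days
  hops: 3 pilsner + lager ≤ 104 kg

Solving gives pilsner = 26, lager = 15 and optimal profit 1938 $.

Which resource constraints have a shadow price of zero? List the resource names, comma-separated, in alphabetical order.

fermentation, hops

bottling: 138/138 (binding)
water: 231/231 (binding)
fermentation: 41/64 (slack 23)
hops: 93/104 (slack 11)
By complementary slackness, a constraint with positive slack has shadow price 0 → fermentation, hops.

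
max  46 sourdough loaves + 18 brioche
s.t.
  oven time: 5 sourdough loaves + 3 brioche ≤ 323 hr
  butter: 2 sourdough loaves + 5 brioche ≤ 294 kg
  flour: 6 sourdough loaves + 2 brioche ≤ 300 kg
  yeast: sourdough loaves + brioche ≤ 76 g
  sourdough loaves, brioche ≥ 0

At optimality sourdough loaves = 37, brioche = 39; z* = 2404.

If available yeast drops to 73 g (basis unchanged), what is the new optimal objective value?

Binding: flour and yeast. Non-binding: oven time (21 unused), butter (25 unused).
Slack constraints have shadow price 0 (complementary slackness).
Dual feasibility on the basic columns requires 6·y_flour + 1·y_yeast = 46, 2·y_flour + 1·y_yeast = 18.
→ y_flour = 7 and y_yeast = 4.
Δz = y_yeast·Δb = 4 × (-3) = -12, so new z* = 2404 − 12 = 2392.

2392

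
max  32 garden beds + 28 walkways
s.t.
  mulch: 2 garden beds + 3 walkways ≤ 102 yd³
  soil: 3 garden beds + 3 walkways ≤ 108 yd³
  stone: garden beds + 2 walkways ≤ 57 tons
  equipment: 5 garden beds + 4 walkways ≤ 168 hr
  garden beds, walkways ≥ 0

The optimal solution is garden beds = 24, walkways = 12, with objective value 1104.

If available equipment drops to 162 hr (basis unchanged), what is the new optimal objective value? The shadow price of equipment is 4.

1080

Δb = -6, so new z* = 1104 + (4)·(-6) = 1104 − 24 = 1080.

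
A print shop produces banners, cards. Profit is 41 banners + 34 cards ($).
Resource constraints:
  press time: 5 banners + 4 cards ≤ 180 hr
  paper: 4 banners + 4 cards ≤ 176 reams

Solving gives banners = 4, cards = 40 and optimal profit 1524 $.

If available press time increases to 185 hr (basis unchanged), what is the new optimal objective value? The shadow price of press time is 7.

Δb = 5, so new z* = 1524 + (7)·(5) = 1524 + 35 = 1559.

1559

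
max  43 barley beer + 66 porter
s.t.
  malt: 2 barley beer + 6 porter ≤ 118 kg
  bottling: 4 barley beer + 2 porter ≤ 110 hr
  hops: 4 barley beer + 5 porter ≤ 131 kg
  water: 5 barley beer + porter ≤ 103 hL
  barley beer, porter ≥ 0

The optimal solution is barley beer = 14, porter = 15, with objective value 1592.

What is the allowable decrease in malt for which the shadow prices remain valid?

Binding constraints: malt, hops. The basis is B = [[2,6],[4,5]] with det -14.
Per unit decrease in malt, x* moves by d = (0.3571, -0.2857).
The basis stays optimal until water becomes binding; allowable decrease = 12 kg.

12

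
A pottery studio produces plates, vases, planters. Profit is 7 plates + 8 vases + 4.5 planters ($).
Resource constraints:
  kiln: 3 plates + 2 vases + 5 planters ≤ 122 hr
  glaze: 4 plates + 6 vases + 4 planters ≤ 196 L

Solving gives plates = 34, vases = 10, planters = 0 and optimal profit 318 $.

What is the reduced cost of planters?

Check each constraint at x*: kiln 122/122 (tight); glaze 196/196 (tight).
Dual feasibility on the basic columns requires 3·y_kiln + 4·y_glaze = 7, 2·y_kiln + 6·y_glaze = 8.
This yields shadow prices y_kiln = 1, y_glaze = 1.
Reduced cost of planters: c₃ − yᵀa₃ = 4.5 − (1·5 + 1·4) = 4.5 − 9 = -4.5.

-4.5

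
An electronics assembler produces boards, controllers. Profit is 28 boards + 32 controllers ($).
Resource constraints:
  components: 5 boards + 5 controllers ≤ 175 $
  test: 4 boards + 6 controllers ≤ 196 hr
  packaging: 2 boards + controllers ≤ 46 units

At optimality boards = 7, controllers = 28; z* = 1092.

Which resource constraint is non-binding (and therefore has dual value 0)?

packaging

components: 175/175 (binding)
test: 196/196 (binding)
packaging: 42/46 (slack 4)
By complementary slackness, a constraint with positive slack has shadow price 0 → packaging.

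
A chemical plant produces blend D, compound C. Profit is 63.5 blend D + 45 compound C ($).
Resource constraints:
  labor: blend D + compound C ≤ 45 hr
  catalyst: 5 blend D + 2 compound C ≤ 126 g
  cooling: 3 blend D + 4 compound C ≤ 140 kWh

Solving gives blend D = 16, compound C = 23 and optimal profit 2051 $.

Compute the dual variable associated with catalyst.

8.5

Binding: catalyst and cooling. Non-binding: labor (6 unused).
By complementary slackness, y = 0 for the non-binding constraint.
Dual feasibility on the basic columns requires 5·y_catalyst + 3·y_cooling = 63.5, 2·y_catalyst + 4·y_cooling = 45.
This yields shadow prices y_catalyst = 8.5, y_cooling = 7.
Shadow price of catalyst = 8.5.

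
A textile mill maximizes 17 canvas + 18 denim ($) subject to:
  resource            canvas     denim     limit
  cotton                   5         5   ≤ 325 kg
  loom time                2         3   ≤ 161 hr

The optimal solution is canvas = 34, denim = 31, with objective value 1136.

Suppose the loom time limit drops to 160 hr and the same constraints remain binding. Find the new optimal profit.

1135

Both cotton and loom time are binding at x*.
The binding rows give the dual system: 5·y_cotton + 2·y_loom time = 17 and 5·y_cotton + 3·y_loom time = 18.
→ y_cotton = 3 and y_loom time = 1.
Δz = y_loom time·Δb = 1 × (-1) = -1, so new z* = 1136 − 1 = 1135.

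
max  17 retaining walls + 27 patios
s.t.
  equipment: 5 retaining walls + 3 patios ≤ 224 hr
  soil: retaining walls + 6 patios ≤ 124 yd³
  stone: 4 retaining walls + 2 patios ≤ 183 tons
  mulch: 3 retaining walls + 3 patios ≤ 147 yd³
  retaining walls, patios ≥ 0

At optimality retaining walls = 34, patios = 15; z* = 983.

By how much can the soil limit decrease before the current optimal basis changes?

Binding constraints: soil, mulch. The basis is B = [[1,6],[3,3]] with det -15.
Per unit decrease in soil, x* moves by d = (0.2, -0.2).
The basis stays optimal until equipment becomes binding; allowable decrease = 22.5 yd³.

22.5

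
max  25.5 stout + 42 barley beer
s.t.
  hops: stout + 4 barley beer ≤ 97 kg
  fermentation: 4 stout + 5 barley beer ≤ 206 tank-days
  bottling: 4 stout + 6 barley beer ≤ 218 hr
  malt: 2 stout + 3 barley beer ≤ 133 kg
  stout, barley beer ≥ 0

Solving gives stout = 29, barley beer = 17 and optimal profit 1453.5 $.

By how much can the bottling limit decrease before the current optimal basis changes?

72.5

Binding constraints: hops, bottling. The basis is B = [[1,4],[4,6]] with det -10.
Per unit decrease in bottling, x* moves by d = (-0.4, 0.1).
The basis stays optimal until stout reaches 0; allowable decrease = 72.5 hr.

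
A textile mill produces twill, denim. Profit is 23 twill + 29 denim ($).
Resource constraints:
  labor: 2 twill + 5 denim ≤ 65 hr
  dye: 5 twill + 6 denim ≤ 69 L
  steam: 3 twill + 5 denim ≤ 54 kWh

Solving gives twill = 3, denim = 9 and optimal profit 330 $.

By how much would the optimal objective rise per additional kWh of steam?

Check each constraint at x*: labor 51/65 (slack 14); dye 69/69 (tight); steam 54/54 (tight).
Slack constraints have shadow price 0 (complementary slackness).
The binding rows give the dual system: 5·y_dye + 3·y_steam = 23 and 6·y_dye + 5·y_steam = 29.
Solving: y_dye = 4, y_steam = 1.
Shadow price of steam = 1.

1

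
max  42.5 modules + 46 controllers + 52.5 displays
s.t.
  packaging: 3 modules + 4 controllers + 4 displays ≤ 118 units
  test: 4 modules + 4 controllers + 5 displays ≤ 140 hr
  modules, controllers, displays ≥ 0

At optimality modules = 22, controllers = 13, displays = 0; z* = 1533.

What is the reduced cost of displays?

At the optimum: packaging uses 118 of 118 (binding); test uses 140 of 140 (binding).
Dual feasibility on the basic columns requires 3·y_packaging + 4·y_test = 42.5, 4·y_packaging + 4·y_test = 46.
→ y_packaging = 3.5 and y_test = 8.
Reduced cost of displays: c₃ − yᵀa₃ = 52.5 − (3.5·4 + 8·5) = 52.5 − 54 = -1.5.

-1.5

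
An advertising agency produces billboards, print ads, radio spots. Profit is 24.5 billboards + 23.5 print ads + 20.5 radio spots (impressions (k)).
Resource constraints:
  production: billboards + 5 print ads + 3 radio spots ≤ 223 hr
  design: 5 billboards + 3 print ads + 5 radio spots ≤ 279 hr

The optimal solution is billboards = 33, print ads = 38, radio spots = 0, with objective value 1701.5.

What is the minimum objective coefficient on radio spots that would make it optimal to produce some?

28.5

At the optimum: production uses 223 of 223 (binding); design uses 279 of 279 (binding).
From A_Bᵀ y = c: 1·y_production + 5·y_design = 24.5; 5·y_production + 3·y_design = 23.5.
Solving: y_production = 2, y_design = 4.5.
radio spots enters the basis when its profit ≥ yᵀa₃ = 2·3 + 4.5·5 = 28.5.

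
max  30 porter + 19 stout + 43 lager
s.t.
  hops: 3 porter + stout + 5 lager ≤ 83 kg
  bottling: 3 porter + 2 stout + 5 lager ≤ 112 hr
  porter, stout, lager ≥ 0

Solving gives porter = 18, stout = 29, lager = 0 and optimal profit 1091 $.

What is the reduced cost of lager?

-7

At the optimum: hops uses 83 of 83 (binding); bottling uses 112 of 112 (binding).
From A_Bᵀ y = c: 3·y_hops + 3·y_bottling = 30; 1·y_hops + 2·y_bottling = 19.
This yields shadow prices y_hops = 1, y_bottling = 9.
Reduced cost of lager: c₃ − yᵀa₃ = 43 − (1·5 + 9·5) = 43 − 50 = -7.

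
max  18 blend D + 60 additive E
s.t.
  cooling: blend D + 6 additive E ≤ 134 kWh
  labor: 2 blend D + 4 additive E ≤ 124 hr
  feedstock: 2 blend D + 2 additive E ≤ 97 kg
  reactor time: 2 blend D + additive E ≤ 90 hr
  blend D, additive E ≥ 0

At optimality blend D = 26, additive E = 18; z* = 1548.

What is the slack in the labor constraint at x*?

labor used = 2·26 + 4·18 = 124; slack = 124 − 124 = 0.

0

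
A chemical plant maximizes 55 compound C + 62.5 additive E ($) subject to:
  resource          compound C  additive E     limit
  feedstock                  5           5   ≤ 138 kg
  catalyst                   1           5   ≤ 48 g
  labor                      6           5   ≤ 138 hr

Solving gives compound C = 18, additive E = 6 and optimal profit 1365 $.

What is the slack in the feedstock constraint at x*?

feedstock used = 5·18 + 5·6 = 120; slack = 138 − 120 = 18.

18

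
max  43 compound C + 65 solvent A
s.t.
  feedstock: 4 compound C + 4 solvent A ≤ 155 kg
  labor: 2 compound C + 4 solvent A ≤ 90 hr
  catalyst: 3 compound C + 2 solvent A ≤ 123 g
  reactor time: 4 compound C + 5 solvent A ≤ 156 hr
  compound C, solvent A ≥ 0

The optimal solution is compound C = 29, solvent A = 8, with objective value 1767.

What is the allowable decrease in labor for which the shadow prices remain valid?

10.5

Binding constraints: labor, reactor time. The basis is B = [[2,4],[4,5]] with det -6.
Per unit decrease in labor, x* moves by d = (0.8333, -0.6667).
The basis stays optimal until feedstock becomes binding; allowable decrease = 10.5 hr.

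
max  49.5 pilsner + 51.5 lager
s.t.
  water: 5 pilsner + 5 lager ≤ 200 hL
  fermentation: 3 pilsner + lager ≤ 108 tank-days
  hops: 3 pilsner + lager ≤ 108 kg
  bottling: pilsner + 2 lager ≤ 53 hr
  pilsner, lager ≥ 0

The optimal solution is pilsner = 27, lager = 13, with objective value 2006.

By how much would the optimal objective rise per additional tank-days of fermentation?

0

Check each constraint at x*: water 200/200 (tight); fermentation 94/108 (slack 14); hops 94/108 (slack 14); bottling 53/53 (tight).
Slack constraints have shadow price 0 (complementary slackness).
The binding rows give the dual system: 5·y_water + 1·y_bottling = 49.5 and 5·y_water + 2·y_bottling = 51.5.
This yields shadow prices y_water = 9.5, y_bottling = 2.
Shadow price of fermentation = 0.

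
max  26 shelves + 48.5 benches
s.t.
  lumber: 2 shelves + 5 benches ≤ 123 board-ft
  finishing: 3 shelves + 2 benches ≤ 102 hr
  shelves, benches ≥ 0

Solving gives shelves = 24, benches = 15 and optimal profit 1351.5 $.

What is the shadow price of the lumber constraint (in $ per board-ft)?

8.5

Check each constraint at x*: lumber 123/123 (tight); finishing 102/102 (tight).
From A_Bᵀ y = c: 2·y_lumber + 3·y_finishing = 26; 5·y_lumber + 2·y_finishing = 48.5.
Solving: y_lumber = 8.5, y_finishing = 3.
Shadow price of lumber = 8.5.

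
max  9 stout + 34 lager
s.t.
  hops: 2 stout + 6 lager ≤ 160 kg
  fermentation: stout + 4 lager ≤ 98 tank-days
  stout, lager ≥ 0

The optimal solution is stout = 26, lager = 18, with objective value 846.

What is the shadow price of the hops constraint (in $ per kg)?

1

At the optimum: hops uses 160 of 160 (binding); fermentation uses 98 of 98 (binding).
Dual feasibility on the basic columns requires 2·y_hops + 1·y_fermentation = 9, 6·y_hops + 4·y_fermentation = 34.
This yields shadow prices y_hops = 1, y_fermentation = 7.
Shadow price of hops = 1.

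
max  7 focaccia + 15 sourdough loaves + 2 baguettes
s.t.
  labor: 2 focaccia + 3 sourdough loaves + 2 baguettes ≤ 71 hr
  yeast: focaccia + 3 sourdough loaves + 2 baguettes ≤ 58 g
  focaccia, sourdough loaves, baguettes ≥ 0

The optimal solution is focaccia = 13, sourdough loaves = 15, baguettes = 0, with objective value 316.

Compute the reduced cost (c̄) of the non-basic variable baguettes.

-8

At the optimum: labor uses 71 of 71 (binding); yeast uses 58 of 58 (binding).
The binding rows give the dual system: 2·y_labor + 1·y_yeast = 7 and 3·y_labor + 3·y_yeast = 15.
Solving: y_labor = 2, y_yeast = 3.
Reduced cost of baguettes: c₃ − yᵀa₃ = 2 − (2·2 + 3·2) = 2 − 10 = -8.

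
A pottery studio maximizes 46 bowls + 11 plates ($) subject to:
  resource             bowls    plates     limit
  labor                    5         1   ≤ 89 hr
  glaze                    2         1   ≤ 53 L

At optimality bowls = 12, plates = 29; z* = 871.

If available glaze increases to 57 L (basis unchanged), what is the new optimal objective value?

883

Both labor and glaze are binding at x*.
The binding rows give the dual system: 5·y_labor + 2·y_glaze = 46 and 1·y_labor + 1·y_glaze = 11.
This yields shadow prices y_labor = 8, y_glaze = 3.
Δz = y_glaze·Δb = 3 × (4) = 12, so new z* = 871 + 12 = 883.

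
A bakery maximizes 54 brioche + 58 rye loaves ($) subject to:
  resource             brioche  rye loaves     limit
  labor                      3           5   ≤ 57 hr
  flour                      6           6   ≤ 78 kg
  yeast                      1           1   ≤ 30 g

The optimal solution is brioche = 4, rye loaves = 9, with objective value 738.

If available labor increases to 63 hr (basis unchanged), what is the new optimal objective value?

750

At the optimum: labor uses 57 of 57 (binding); flour uses 78 of 78 (binding); yeast uses 13 of 30 (slack = 17).
By complementary slackness, y = 0 for the non-binding constraint.
The binding rows give the dual system: 3·y_labor + 6·y_flour = 54 and 5·y_labor + 6·y_flour = 58.
→ y_labor = 2 and y_flour = 8.
Δz = y_labor·Δb = 2 × (6) = 12, so new z* = 738 + 12 = 750.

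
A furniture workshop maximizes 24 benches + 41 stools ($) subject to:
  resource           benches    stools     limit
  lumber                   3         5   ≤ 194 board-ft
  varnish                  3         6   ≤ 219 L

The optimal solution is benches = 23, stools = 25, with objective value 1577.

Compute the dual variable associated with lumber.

Both lumber and varnish are binding at x*.
From A_Bᵀ y = c: 3·y_lumber + 3·y_varnish = 24; 5·y_lumber + 6·y_varnish = 41.
This yields shadow prices y_lumber = 7, y_varnish = 1.
Shadow price of lumber = 7.

7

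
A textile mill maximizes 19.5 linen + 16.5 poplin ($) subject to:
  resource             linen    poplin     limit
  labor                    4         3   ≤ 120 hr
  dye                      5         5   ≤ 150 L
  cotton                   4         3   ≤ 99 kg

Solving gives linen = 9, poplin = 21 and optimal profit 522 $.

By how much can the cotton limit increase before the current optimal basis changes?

Binding constraints: dye, cotton. The basis is B = [[5,5],[4,3]] with det -5.
Per unit increase in cotton, x* moves by d = (1, -1).
The basis stays optimal until poplin reaches 0; allowable increase = 21 kg.

21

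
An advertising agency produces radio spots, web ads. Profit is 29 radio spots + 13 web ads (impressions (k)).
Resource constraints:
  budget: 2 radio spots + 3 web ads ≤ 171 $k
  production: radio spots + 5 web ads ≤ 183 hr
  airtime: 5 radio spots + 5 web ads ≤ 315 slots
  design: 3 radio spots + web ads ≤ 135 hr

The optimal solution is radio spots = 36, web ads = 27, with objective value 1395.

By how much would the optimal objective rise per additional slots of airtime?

Check each constraint at x*: budget 153/171 (slack 18); production 171/183 (slack 12); airtime 315/315 (tight); design 135/135 (tight).
By complementary slackness, y = 0 for the non-binding constraints.
Dual feasibility on the basic columns requires 5·y_airtime + 3·y_design = 29, 5·y_airtime + 1·y_design = 13.
Solving: y_airtime = 1, y_design = 8.
Shadow price of airtime = 1.

1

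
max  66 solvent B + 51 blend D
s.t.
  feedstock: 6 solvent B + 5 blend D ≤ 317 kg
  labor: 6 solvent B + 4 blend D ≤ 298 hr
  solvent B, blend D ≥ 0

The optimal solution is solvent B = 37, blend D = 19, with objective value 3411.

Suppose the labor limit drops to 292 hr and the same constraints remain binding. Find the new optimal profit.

At the optimum: feedstock uses 317 of 317 (binding); labor uses 298 of 298 (binding).
Dual feasibility on the basic columns requires 6·y_feedstock + 6·y_labor = 66, 5·y_feedstock + 4·y_labor = 51.
This yields shadow prices y_feedstock = 7, y_labor = 4.
Δz = y_labor·Δb = 4 × (-6) = -24, so new z* = 3411 − 24 = 3387.

3387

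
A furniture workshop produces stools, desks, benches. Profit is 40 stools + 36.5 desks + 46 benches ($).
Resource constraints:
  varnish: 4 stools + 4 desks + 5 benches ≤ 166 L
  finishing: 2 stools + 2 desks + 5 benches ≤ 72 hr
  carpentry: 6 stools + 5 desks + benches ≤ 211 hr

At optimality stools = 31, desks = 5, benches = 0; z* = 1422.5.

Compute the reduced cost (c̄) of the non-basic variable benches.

-5

Binding: finishing and carpentry. Non-binding: varnish (22 unused).
Since varnish is not tight, its dual is 0.
Dual feasibility on the basic columns requires 2·y_finishing + 6·y_carpentry = 40, 2·y_finishing + 5·y_carpentry = 36.5.
This yields shadow prices y_finishing = 9.5, y_carpentry = 3.5.
Reduced cost of benches: c₃ − yᵀa₃ = 46 − (9.5·5 + 3.5·1) = 46 − 51 = -5.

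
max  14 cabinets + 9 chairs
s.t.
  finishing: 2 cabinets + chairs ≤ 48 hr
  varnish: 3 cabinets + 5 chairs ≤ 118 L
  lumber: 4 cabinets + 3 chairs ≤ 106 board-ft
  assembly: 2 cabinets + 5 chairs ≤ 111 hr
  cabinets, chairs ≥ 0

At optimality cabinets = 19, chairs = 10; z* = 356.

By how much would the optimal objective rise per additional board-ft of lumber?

2

Binding: finishing and lumber. Non-binding: varnish (11 unused), assembly (23 unused).
Slack constraints have shadow price 0 (complementary slackness).
Dual feasibility on the basic columns requires 2·y_finishing + 4·y_lumber = 14, 1·y_finishing + 3·y_lumber = 9.
Solving: y_finishing = 3, y_lumber = 2.
Shadow price of lumber = 2.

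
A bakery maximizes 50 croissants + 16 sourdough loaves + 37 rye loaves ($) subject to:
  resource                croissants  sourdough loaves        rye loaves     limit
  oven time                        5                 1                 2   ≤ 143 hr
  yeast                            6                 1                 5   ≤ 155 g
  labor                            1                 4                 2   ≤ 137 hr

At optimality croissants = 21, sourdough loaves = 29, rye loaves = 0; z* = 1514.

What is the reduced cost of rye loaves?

-7

Check each constraint at x*: oven time 134/143 (slack 9); yeast 155/155 (tight); labor 137/137 (tight).
By complementary slackness, y = 0 for the non-binding constraint.
From A_Bᵀ y = c: 6·y_yeast + 1·y_labor = 50; 1·y_yeast + 4·y_labor = 16.
This yields shadow prices y_yeast = 8, y_labor = 2.
Reduced cost of rye loaves: c₃ − yᵀa₃ = 37 − (8·5 + 2·2) = 37 − 44 = -7.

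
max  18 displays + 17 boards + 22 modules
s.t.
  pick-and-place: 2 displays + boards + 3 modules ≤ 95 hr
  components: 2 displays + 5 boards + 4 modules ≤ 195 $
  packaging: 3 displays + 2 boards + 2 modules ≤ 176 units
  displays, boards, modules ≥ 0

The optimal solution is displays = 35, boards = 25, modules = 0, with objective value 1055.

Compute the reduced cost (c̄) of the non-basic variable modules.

-7

Binding: pick-and-place and components. Non-binding: packaging (21 unused).
Since packaging is not tight, its dual is 0.
From A_Bᵀ y = c: 2·y_pick-and-place + 2·y_components = 18; 1·y_pick-and-place + 5·y_components = 17.
This yields shadow prices y_pick-and-place = 7, y_components = 2.
Reduced cost of modules: c₃ − yᵀa₃ = 22 − (7·3 + 2·4) = 22 − 29 = -7.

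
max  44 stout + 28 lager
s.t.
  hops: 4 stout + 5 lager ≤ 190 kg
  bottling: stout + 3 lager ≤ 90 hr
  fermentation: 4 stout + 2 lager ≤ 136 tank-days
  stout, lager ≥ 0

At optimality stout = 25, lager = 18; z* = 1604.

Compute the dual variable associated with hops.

At the optimum: hops uses 190 of 190 (binding); bottling uses 79 of 90 (slack = 11); fermentation uses 136 of 136 (binding).
Since bottling is not tight, its dual is 0.
Dual feasibility on the basic columns requires 4·y_hops + 4·y_fermentation = 44, 5·y_hops + 2·y_fermentation = 28.
This yields shadow prices y_hops = 2, y_fermentation = 9.
Shadow price of hops = 2.

2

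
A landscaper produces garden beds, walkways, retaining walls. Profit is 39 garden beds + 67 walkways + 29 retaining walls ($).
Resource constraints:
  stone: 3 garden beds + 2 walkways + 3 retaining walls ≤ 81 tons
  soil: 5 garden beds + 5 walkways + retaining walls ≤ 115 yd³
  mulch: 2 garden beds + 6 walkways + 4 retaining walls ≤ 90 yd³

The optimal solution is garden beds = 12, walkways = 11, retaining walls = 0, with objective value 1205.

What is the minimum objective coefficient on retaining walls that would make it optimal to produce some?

At the optimum: stone uses 58 of 81 (slack = 23); soil uses 115 of 115 (binding); mulch uses 90 of 90 (binding).
Since stone is not tight, its dual is 0.
Dual feasibility on the basic columns requires 5·y_soil + 2·y_mulch = 39, 5·y_soil + 6·y_mulch = 67.
Solving: y_soil = 5, y_mulch = 7.
retaining walls enters the basis when its profit ≥ yᵀa₃ = 5·1 + 7·4 = 33.

33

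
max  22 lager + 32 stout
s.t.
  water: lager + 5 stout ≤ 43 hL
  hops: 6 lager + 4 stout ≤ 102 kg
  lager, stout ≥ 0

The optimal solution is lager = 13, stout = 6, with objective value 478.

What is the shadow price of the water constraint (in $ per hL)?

4

At the optimum: water uses 43 of 43 (binding); hops uses 102 of 102 (binding).
From A_Bᵀ y = c: 1·y_water + 6·y_hops = 22; 5·y_water + 4·y_hops = 32.
Solving: y_water = 4, y_hops = 3.
Shadow price of water = 4.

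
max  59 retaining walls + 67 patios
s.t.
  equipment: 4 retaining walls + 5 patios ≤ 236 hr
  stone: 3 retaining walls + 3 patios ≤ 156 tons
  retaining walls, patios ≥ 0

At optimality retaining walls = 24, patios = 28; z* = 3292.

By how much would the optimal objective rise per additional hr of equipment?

At the optimum: equipment uses 236 of 236 (binding); stone uses 156 of 156 (binding).
The binding rows give the dual system: 4·y_equipment + 3·y_stone = 59 and 5·y_equipment + 3·y_stone = 67.
This yields shadow prices y_equipment = 8, y_stone = 9.
Shadow price of equipment = 8.

8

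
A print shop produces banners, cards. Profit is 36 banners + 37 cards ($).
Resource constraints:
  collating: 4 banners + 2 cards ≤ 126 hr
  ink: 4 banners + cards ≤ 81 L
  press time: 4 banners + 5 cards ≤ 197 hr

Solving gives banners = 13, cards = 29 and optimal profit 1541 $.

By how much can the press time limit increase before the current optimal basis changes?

64

Binding constraints: ink, press time. The basis is B = [[4,1],[4,5]] with det 16.
Per unit increase in press time, x* moves by d = (-0.0625, 0.25).
The basis stays optimal until collating becomes binding; allowable increase = 64 hr.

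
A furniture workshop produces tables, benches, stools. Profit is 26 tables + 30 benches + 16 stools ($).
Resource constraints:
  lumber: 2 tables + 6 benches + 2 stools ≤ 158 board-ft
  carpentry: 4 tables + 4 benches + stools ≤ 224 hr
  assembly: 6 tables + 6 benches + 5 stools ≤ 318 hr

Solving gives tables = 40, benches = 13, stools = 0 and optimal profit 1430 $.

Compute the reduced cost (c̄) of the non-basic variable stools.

-6

Check each constraint at x*: lumber 158/158 (tight); carpentry 212/224 (slack 12); assembly 318/318 (tight).
Slack constraints have shadow price 0 (complementary slackness).
The binding rows give the dual system: 2·y_lumber + 6·y_assembly = 26 and 6·y_lumber + 6·y_assembly = 30.
→ y_lumber = 1 and y_assembly = 4.
Reduced cost of stools: c₃ − yᵀa₃ = 16 − (1·2 + 4·5) = 16 − 22 = -6.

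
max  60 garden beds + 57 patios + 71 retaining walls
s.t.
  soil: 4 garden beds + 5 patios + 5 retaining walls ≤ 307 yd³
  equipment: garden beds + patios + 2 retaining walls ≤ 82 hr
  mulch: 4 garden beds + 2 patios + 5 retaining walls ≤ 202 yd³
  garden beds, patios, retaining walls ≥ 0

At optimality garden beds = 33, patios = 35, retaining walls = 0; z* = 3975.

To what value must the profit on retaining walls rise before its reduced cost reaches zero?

75

Binding: soil and mulch. Non-binding: equipment (14 unused).
Since equipment is not tight, its dual is 0.
From A_Bᵀ y = c: 4·y_soil + 4·y_mulch = 60; 5·y_soil + 2·y_mulch = 57.
Solving: y_soil = 9, y_mulch = 6.
retaining walls enters the basis when its profit ≥ yᵀa₃ = 9·5 + 6·5 = 75.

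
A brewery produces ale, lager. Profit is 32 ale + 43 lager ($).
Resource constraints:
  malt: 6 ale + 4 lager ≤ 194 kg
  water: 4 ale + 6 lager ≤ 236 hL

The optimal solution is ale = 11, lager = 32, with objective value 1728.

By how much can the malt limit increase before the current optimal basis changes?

Binding constraints: malt, water. The basis is B = [[6,4],[4,6]] with det 20.
Per unit increase in malt, x* moves by d = (0.3, -0.2).
The basis stays optimal until lager reaches 0; allowable increase = 160 kg.

160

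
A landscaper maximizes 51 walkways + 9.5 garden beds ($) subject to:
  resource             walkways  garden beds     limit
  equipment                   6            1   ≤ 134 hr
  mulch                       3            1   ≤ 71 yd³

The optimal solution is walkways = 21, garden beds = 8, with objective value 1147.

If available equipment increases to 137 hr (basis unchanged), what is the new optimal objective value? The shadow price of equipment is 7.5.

Δb = 3, so new z* = 1147 + (7.5)·(3) = 1147 + 22.5 = 1169.5.

1169.5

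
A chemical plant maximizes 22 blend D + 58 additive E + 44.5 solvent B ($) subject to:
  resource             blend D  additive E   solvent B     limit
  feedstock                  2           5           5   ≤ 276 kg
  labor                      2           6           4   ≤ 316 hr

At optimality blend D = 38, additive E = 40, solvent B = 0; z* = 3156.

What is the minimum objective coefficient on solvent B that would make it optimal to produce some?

Both feedstock and labor are binding at x*.
Dual feasibility on the basic columns requires 2·y_feedstock + 2·y_labor = 22, 5·y_feedstock + 6·y_labor = 58.
Solving: y_feedstock = 8, y_labor = 3.
solvent B enters the basis when its profit ≥ yᵀa₃ = 8·5 + 3·4 = 52.

52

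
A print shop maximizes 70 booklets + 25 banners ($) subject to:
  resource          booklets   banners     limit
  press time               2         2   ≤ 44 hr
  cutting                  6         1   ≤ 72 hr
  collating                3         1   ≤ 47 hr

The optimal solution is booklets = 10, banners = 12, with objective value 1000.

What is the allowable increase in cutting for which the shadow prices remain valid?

12.5

Binding constraints: press time, cutting. The basis is B = [[2,2],[6,1]] with det -10.
Per unit increase in cutting, x* moves by d = (0.2, -0.2).
The basis stays optimal until collating becomes binding; allowable increase = 12.5 hr.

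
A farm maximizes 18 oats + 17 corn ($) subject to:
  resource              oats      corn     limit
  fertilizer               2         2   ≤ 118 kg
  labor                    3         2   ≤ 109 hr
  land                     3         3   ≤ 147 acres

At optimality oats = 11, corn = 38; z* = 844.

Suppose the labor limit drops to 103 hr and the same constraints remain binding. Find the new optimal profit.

Binding: labor and land. Non-binding: fertilizer (20 unused).
By complementary slackness, y = 0 for the non-binding constraint.
From A_Bᵀ y = c: 3·y_labor + 3·y_land = 18; 2·y_labor + 3·y_land = 17.
This yields shadow prices y_labor = 1, y_land = 5.
Δz = y_labor·Δb = 1 × (-6) = -6, so new z* = 844 − 6 = 838.

838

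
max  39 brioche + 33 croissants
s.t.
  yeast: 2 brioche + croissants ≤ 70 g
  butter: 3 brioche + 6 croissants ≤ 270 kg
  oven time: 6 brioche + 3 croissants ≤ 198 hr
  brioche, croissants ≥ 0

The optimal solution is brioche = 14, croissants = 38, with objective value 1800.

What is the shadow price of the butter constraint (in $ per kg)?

Check each constraint at x*: yeast 66/70 (slack 4); butter 270/270 (tight); oven time 198/198 (tight).
Slack constraints have shadow price 0 (complementary slackness).
From A_Bᵀ y = c: 3·y_butter + 6·y_oven time = 39; 6·y_butter + 3·y_oven time = 33.
This yields shadow prices y_butter = 3, y_oven time = 5.
Shadow price of butter = 3.

3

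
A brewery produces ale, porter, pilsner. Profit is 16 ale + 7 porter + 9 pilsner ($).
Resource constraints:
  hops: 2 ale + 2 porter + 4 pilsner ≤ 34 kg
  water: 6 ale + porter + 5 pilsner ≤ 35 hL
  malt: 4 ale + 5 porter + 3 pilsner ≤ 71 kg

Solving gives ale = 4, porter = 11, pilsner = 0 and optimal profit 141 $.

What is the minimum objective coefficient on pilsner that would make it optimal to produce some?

13

Binding: water and malt. Non-binding: hops (4 unused).
By complementary slackness, y = 0 for the non-binding constraint.
From A_Bᵀ y = c: 6·y_water + 4·y_malt = 16; 1·y_water + 5·y_malt = 7.
Solving: y_water = 2, y_malt = 1.
pilsner enters the basis when its profit ≥ yᵀa₃ = 2·5 + 1·3 = 13.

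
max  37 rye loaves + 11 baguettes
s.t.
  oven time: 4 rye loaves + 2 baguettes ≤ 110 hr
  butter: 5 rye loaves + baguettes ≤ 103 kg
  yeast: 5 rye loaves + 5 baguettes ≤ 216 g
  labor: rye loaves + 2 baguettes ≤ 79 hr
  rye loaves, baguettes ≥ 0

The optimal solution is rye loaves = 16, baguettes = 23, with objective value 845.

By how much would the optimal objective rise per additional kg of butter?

5

Check each constraint at x*: oven time 110/110 (tight); butter 103/103 (tight); yeast 195/216 (slack 21); labor 62/79 (slack 17).
Slack constraints have shadow price 0 (complementary slackness).
The binding rows give the dual system: 4·y_oven time + 5·y_butter = 37 and 2·y_oven time + 1·y_butter = 11.
→ y_oven time = 3 and y_butter = 5.
Shadow price of butter = 5.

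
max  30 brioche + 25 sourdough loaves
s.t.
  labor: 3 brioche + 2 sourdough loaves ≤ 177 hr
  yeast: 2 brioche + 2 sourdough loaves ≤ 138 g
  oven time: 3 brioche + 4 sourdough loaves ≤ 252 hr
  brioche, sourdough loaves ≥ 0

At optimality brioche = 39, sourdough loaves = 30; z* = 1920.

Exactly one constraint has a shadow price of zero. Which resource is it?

labor: 177/177 (binding)
yeast: 138/138 (binding)
oven time: 237/252 (slack 15)
By complementary slackness, a constraint with positive slack has shadow price 0 → oven time.

oven time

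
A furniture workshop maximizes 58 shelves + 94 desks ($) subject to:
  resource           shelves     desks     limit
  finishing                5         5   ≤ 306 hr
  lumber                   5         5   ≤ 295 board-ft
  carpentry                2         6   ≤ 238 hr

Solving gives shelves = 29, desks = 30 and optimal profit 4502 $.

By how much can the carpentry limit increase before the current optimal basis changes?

116

Binding constraints: lumber, carpentry. The basis is B = [[5,5],[2,6]] with det 20.
Per unit increase in carpentry, x* moves by d = (-0.25, 0.25).
The basis stays optimal until shelves reaches 0; allowable increase = 116 hr.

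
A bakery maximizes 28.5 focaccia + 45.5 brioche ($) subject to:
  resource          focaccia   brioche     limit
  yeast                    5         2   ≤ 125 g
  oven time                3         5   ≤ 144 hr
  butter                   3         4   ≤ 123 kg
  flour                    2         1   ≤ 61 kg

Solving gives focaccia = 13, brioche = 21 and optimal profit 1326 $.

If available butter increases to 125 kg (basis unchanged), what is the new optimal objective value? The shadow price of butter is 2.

1330

Δb = 2, so new z* = 1326 + (2)·(2) = 1326 + 4 = 1330.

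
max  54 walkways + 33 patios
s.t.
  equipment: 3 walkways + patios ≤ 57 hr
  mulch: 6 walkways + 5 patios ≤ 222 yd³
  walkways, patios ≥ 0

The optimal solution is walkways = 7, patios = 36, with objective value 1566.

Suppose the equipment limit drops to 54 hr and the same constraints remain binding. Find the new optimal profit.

At the optimum: equipment uses 57 of 57 (binding); mulch uses 222 of 222 (binding).
From A_Bᵀ y = c: 3·y_equipment + 6·y_mulch = 54; 1·y_equipment + 5·y_mulch = 33.
→ y_equipment = 8 and y_mulch = 5.
Δz = y_equipment·Δb = 8 × (-3) = -24, so new z* = 1566 − 24 = 1542.

1542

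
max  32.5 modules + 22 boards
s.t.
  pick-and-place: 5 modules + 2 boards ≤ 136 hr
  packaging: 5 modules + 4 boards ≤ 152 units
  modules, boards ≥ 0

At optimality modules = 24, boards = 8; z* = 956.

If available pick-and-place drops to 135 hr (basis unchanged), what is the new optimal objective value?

Check each constraint at x*: pick-and-place 136/136 (tight); packaging 152/152 (tight).
The binding rows give the dual system: 5·y_pick-and-place + 5·y_packaging = 32.5 and 2·y_pick-and-place + 4·y_packaging = 22.
Solving: y_pick-and-place = 2, y_packaging = 4.5.
Δz = y_pick-and-place·Δb = 2 × (-1) = -2, so new z* = 956 − 2 = 954.

954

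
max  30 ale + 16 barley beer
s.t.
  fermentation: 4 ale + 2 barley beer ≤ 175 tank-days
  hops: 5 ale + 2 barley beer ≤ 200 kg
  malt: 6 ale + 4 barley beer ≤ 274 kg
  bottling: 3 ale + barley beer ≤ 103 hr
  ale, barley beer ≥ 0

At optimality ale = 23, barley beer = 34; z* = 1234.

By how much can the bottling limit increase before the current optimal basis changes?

12.75

Binding constraints: malt, bottling. The basis is B = [[6,4],[3,1]] with det -6.
Per unit increase in bottling, x* moves by d = (0.6667, -1).
The basis stays optimal until hops becomes binding; allowable increase = 12.75 hr.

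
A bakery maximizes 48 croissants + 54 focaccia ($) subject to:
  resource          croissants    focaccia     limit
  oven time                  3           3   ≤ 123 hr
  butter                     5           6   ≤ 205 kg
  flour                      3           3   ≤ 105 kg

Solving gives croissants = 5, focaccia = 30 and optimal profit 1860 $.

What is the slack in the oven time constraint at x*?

oven time used = 3·5 + 3·30 = 105; slack = 123 − 105 = 18.

18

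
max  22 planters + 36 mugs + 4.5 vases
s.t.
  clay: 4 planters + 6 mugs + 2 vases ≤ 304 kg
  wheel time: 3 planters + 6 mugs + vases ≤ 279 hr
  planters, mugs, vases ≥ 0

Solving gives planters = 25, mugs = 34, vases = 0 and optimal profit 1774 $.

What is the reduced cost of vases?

Both clay and wheel time are binding at x*.
From A_Bᵀ y = c: 4·y_clay + 3·y_wheel time = 22; 6·y_clay + 6·y_wheel time = 36.
→ y_clay = 4 and y_wheel time = 2.
Reduced cost of vases: c₃ − yᵀa₃ = 4.5 − (4·2 + 2·1) = 4.5 − 10 = -5.5.

-5.5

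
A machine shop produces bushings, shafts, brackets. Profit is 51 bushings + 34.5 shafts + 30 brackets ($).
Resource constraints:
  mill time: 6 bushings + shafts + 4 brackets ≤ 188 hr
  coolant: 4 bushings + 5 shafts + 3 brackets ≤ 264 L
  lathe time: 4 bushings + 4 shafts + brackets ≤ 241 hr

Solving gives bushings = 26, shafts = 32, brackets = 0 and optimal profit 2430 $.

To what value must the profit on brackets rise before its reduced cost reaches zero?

Binding: mill time and coolant. Non-binding: lathe time (9 unused).
By complementary slackness, y = 0 for the non-binding constraint.
From A_Bᵀ y = c: 6·y_mill time + 4·y_coolant = 51; 1·y_mill time + 5·y_coolant = 34.5.
Solving: y_mill time = 4.5, y_coolant = 6.
brackets enters the basis when its profit ≥ yᵀa₃ = 4.5·4 + 6·3 = 36.

36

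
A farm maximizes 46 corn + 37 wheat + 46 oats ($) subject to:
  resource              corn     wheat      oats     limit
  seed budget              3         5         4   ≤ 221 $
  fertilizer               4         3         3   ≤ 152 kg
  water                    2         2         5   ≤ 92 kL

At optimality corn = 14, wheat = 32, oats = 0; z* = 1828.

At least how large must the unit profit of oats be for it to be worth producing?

52

At the optimum: seed budget uses 202 of 221 (slack = 19); fertilizer uses 152 of 152 (binding); water uses 92 of 92 (binding).
By complementary slackness, y = 0 for the non-binding constraint.
The binding rows give the dual system: 4·y_fertilizer + 2·y_water = 46 and 3·y_fertilizer + 2·y_water = 37.
→ y_fertilizer = 9 and y_water = 5.
oats enters the basis when its profit ≥ yᵀa₃ = 9·3 + 5·5 = 52.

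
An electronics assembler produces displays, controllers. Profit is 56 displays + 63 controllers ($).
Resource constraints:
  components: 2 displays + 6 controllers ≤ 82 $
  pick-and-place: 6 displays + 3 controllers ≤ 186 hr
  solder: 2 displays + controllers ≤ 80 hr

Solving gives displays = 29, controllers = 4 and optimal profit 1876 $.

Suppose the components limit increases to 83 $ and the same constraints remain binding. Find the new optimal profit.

Check each constraint at x*: components 82/82 (tight); pick-and-place 186/186 (tight); solder 62/80 (slack 18).
By complementary slackness, y = 0 for the non-binding constraint.
From A_Bᵀ y = c: 2·y_components + 6·y_pick-and-place = 56; 6·y_components + 3·y_pick-and-place = 63.
This yields shadow prices y_components = 7, y_pick-and-place = 7.
Δz = y_components·Δb = 7 × (1) = 7, so new z* = 1876 + 7 = 1883.

1883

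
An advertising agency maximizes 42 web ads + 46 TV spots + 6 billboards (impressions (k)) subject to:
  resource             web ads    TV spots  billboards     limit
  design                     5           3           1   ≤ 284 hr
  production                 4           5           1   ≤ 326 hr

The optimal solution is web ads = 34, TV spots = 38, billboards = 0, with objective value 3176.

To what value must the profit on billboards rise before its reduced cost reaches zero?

At the optimum: design uses 284 of 284 (binding); production uses 326 of 326 (binding).
Dual feasibility on the basic columns requires 5·y_design + 4·y_production = 42, 3·y_design + 5·y_production = 46.
→ y_design = 2 and y_production = 8.
billboards enters the basis when its profit ≥ yᵀa₃ = 2·1 + 8·1 = 10.

10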